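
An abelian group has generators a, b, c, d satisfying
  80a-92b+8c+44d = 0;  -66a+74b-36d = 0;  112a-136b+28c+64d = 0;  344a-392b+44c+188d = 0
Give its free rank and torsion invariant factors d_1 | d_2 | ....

Answer: M ≅ ℤ/2 ⊕ ℤ/4 ⊕ ℤ/12 ⊕ ℤ/36

Derivation:
rank_ℚ(R)=4; free=4−4=0
SNF(R) diag = [2, 4, 12, 36] → torsion [2, 4, 12, 36]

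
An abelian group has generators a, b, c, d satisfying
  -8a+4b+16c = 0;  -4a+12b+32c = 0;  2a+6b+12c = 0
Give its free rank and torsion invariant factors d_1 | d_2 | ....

Answer: M ≅ ℤ^1 ⊕ ℤ/2 ⊕ ℤ/4 ⊕ ℤ/8

Derivation:
rank_ℚ(R)=3; free=4−3=1
SNF(R) diag = [2, 4, 8] → torsion [2, 4, 8]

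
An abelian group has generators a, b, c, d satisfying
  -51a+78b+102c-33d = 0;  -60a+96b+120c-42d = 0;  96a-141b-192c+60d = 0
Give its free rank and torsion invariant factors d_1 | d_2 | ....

rank_ℚ(R)=3; free=4−3=1
SNF(R) diag = [3, 9, 18] → torsion [3, 9, 18]

Answer: M ≅ ℤ^1 ⊕ ℤ/3 ⊕ ℤ/9 ⊕ ℤ/18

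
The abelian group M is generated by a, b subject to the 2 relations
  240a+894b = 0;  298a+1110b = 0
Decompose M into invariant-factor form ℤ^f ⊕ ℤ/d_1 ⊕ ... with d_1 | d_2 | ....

rank_ℚ(R)=2; free=2−2=0
SNF(R) diag = [2, 6] → torsion [2, 6]

Answer: M ≅ ℤ/2 ⊕ ℤ/6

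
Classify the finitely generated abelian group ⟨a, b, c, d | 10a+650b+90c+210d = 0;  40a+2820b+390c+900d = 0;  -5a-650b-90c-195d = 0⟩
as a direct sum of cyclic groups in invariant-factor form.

rank_ℚ(R)=3; free=4−3=1
SNF(R) diag = [5, 10, 30] → torsion [5, 10, 30]

Answer: M ≅ ℤ^1 ⊕ ℤ/5 ⊕ ℤ/10 ⊕ ℤ/30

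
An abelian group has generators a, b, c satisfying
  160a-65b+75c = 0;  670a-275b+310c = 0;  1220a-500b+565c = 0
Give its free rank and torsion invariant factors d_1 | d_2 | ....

rank_ℚ(R)=3; free=3−3=0
SNF(R) diag = [5, 5, 10] → torsion [5, 5, 10]

Answer: M ≅ ℤ/5 ⊕ ℤ/5 ⊕ ℤ/10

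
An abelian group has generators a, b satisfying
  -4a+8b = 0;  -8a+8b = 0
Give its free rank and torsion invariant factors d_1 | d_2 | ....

rank_ℚ(R)=2; free=2−2=0
SNF(R) diag = [4, 8] → torsion [4, 8]

Answer: M ≅ ℤ/4 ⊕ ℤ/8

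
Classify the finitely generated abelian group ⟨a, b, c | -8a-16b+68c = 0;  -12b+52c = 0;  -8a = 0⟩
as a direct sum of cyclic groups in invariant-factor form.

rank_ℚ(R)=3; free=3−3=0
SNF(R) diag = [4, 4, 8] → torsion [4, 4, 8]

Answer: M ≅ ℤ/4 ⊕ ℤ/4 ⊕ ℤ/8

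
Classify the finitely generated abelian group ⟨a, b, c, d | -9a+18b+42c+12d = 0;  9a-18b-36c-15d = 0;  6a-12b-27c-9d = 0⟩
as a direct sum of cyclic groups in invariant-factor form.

Answer: M ≅ ℤ^1 ⊕ ℤ/3 ⊕ ℤ/3 ⊕ ℤ/3

Derivation:
rank_ℚ(R)=3; free=4−3=1
SNF(R) diag = [3, 3, 3] → torsion [3, 3, 3]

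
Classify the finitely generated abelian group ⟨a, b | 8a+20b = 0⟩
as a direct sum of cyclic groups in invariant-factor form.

rank_ℚ(R)=1; free=2−1=1
SNF(R) diag = [4] → torsion [4]

Answer: M ≅ ℤ^1 ⊕ ℤ/4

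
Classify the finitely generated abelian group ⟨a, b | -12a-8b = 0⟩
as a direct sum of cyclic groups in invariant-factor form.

rank_ℚ(R)=1; free=2−1=1
SNF(R) diag = [4] → torsion [4]

Answer: M ≅ ℤ^1 ⊕ ℤ/4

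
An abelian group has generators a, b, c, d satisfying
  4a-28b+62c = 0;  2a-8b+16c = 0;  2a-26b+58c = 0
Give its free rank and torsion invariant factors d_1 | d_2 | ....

Answer: M ≅ ℤ^1 ⊕ ℤ/2 ⊕ ℤ/6 ⊕ ℤ/6

Derivation:
rank_ℚ(R)=3; free=4−3=1
SNF(R) diag = [2, 6, 6] → torsion [2, 6, 6]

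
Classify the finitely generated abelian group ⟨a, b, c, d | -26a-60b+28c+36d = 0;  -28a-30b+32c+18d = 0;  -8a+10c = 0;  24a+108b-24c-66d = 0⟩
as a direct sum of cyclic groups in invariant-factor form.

Answer: M ≅ ℤ/2 ⊕ ℤ/6 ⊕ ℤ/6 ⊕ ℤ/6

Derivation:
rank_ℚ(R)=4; free=4−4=0
SNF(R) diag = [2, 6, 6, 6] → torsion [2, 6, 6, 6]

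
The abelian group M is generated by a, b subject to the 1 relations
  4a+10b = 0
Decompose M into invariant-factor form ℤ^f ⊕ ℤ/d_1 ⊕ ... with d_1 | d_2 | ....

Answer: M ≅ ℤ^1 ⊕ ℤ/2

Derivation:
rank_ℚ(R)=1; free=2−1=1
SNF(R) diag = [2] → torsion [2]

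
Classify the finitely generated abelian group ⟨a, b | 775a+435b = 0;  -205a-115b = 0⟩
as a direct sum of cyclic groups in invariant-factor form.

rank_ℚ(R)=2; free=2−2=0
SNF(R) diag = [5, 10] → torsion [5, 10]

Answer: M ≅ ℤ/5 ⊕ ℤ/10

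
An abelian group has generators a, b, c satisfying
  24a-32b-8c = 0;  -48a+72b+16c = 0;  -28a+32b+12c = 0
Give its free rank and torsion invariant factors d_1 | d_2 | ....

rank_ℚ(R)=3; free=3−3=0
SNF(R) diag = [4, 8, 16] → torsion [4, 8, 16]

Answer: M ≅ ℤ/4 ⊕ ℤ/8 ⊕ ℤ/16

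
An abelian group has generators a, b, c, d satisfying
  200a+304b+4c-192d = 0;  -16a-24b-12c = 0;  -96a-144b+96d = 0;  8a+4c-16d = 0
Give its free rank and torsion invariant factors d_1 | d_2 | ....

Answer: M ≅ ℤ/4 ⊕ ℤ/8 ⊕ ℤ/16 ⊕ ℤ/48

Derivation:
rank_ℚ(R)=4; free=4−4=0
SNF(R) diag = [4, 8, 16, 48] → torsion [4, 8, 16, 48]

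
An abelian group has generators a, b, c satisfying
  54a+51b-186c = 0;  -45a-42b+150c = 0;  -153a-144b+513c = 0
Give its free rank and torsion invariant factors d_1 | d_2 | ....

rank_ℚ(R)=3; free=3−3=0
SNF(R) diag = [3, 9, 9] → torsion [3, 9, 9]

Answer: M ≅ ℤ/3 ⊕ ℤ/9 ⊕ ℤ/9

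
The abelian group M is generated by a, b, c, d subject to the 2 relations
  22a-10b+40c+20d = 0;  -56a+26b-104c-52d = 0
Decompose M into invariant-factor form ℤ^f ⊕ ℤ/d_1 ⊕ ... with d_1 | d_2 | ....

rank_ℚ(R)=2; free=4−2=2
SNF(R) diag = [2, 6] → torsion [2, 6]

Answer: M ≅ ℤ^2 ⊕ ℤ/2 ⊕ ℤ/6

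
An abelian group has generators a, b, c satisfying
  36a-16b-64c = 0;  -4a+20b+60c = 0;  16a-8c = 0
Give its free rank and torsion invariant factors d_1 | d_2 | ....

Answer: M ≅ ℤ/4 ⊕ ℤ/4 ⊕ ℤ/8

Derivation:
rank_ℚ(R)=3; free=3−3=0
SNF(R) diag = [4, 4, 8] → torsion [4, 4, 8]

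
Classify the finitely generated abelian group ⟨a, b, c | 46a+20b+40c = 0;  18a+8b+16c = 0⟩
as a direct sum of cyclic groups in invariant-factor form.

rank_ℚ(R)=2; free=3−2=1
SNF(R) diag = [2, 4] → torsion [2, 4]

Answer: M ≅ ℤ^1 ⊕ ℤ/2 ⊕ ℤ/4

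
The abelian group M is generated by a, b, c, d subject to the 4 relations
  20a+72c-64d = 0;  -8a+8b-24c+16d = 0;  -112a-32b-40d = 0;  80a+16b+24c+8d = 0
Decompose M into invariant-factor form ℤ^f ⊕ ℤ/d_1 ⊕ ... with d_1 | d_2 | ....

Answer: M ≅ ℤ/4 ⊕ ℤ/8 ⊕ ℤ/24 ⊕ ℤ/24

Derivation:
rank_ℚ(R)=4; free=4−4=0
SNF(R) diag = [4, 8, 24, 24] → torsion [4, 8, 24, 24]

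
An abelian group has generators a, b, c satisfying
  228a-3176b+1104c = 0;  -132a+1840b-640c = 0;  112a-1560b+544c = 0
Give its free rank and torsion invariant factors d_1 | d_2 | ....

rank_ℚ(R)=3; free=3−3=0
SNF(R) diag = [4, 8, 16] → torsion [4, 8, 16]

Answer: M ≅ ℤ/4 ⊕ ℤ/8 ⊕ ℤ/16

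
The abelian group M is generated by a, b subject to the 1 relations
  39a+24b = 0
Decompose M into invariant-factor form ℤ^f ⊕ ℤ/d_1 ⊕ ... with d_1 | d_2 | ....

Answer: M ≅ ℤ^1 ⊕ ℤ/3

Derivation:
rank_ℚ(R)=1; free=2−1=1
SNF(R) diag = [3] → torsion [3]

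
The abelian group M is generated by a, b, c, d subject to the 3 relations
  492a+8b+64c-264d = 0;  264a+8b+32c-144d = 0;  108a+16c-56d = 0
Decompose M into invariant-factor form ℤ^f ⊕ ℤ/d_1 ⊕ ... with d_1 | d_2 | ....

Answer: M ≅ ℤ^1 ⊕ ℤ/4 ⊕ ℤ/8 ⊕ ℤ/16

Derivation:
rank_ℚ(R)=3; free=4−3=1
SNF(R) diag = [4, 8, 16] → torsion [4, 8, 16]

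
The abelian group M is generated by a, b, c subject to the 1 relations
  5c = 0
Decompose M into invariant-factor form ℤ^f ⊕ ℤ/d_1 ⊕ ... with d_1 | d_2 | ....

Answer: M ≅ ℤ^2 ⊕ ℤ/5

Derivation:
rank_ℚ(R)=1; free=3−1=2
SNF(R) diag = [5] → torsion [5]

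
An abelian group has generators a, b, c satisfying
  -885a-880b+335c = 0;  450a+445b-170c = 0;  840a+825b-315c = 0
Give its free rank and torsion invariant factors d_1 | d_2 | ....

Answer: M ≅ ℤ/5 ⊕ ℤ/15 ⊕ ℤ/45

Derivation:
rank_ℚ(R)=3; free=3−3=0
SNF(R) diag = [5, 15, 45] → torsion [5, 15, 45]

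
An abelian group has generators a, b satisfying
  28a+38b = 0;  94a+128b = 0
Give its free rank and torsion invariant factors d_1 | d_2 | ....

Answer: M ≅ ℤ/2 ⊕ ℤ/6

Derivation:
rank_ℚ(R)=2; free=2−2=0
SNF(R) diag = [2, 6] → torsion [2, 6]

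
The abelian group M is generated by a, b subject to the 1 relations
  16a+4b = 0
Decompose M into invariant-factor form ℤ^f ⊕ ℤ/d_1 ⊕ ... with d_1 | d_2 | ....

rank_ℚ(R)=1; free=2−1=1
SNF(R) diag = [4] → torsion [4]

Answer: M ≅ ℤ^1 ⊕ ℤ/4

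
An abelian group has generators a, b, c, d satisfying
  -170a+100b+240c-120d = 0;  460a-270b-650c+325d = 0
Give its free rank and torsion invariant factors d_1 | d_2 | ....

Answer: M ≅ ℤ^2 ⊕ ℤ/5 ⊕ ℤ/10

Derivation:
rank_ℚ(R)=2; free=4−2=2
SNF(R) diag = [5, 10] → torsion [5, 10]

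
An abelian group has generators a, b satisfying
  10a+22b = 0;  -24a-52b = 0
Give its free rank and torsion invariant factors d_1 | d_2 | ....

rank_ℚ(R)=2; free=2−2=0
SNF(R) diag = [2, 4] → torsion [2, 4]

Answer: M ≅ ℤ/2 ⊕ ℤ/4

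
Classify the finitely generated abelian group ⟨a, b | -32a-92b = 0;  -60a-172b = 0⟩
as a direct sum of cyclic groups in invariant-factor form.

rank_ℚ(R)=2; free=2−2=0
SNF(R) diag = [4, 4] → torsion [4, 4]

Answer: M ≅ ℤ/4 ⊕ ℤ/4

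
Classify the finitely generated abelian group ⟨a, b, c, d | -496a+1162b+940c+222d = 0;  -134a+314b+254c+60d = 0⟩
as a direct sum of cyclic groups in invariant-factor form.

Answer: M ≅ ℤ^2 ⊕ ℤ/2 ⊕ ℤ/6

Derivation:
rank_ℚ(R)=2; free=4−2=2
SNF(R) diag = [2, 6] → torsion [2, 6]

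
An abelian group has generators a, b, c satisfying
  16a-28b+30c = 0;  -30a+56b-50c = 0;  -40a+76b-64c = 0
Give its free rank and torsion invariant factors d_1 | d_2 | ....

Answer: M ≅ ℤ/2 ⊕ ℤ/2 ⊕ ℤ/4

Derivation:
rank_ℚ(R)=3; free=3−3=0
SNF(R) diag = [2, 2, 4] → torsion [2, 2, 4]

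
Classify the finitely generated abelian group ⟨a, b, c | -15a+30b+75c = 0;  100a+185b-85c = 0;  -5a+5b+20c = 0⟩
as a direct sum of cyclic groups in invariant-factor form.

rank_ℚ(R)=3; free=3−3=0
SNF(R) diag = [5, 15, 30] → torsion [5, 15, 30]

Answer: M ≅ ℤ/5 ⊕ ℤ/15 ⊕ ℤ/30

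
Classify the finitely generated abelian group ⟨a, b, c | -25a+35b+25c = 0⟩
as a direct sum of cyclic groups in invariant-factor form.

rank_ℚ(R)=1; free=3−1=2
SNF(R) diag = [5] → torsion [5]

Answer: M ≅ ℤ^2 ⊕ ℤ/5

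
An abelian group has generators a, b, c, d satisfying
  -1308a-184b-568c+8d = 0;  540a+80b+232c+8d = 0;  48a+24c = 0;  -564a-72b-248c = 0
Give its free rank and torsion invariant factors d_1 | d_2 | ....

Answer: M ≅ ℤ/4 ⊕ ℤ/8 ⊕ ℤ/24 ⊕ ℤ/24

Derivation:
rank_ℚ(R)=4; free=4−4=0
SNF(R) diag = [4, 8, 24, 24] → torsion [4, 8, 24, 24]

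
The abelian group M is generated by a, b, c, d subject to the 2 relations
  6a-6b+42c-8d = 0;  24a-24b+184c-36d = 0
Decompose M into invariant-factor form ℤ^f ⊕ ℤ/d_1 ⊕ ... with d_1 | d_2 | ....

Answer: M ≅ ℤ^2 ⊕ ℤ/2 ⊕ ℤ/4

Derivation:
rank_ℚ(R)=2; free=4−2=2
SNF(R) diag = [2, 4] → torsion [2, 4]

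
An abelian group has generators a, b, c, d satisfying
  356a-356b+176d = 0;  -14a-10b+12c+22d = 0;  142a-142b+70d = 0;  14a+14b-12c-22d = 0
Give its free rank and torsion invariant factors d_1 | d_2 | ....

Answer: M ≅ ℤ/2 ⊕ ℤ/4 ⊕ ℤ/12 ⊕ ℤ/36

Derivation:
rank_ℚ(R)=4; free=4−4=0
SNF(R) diag = [2, 4, 12, 36] → torsion [2, 4, 12, 36]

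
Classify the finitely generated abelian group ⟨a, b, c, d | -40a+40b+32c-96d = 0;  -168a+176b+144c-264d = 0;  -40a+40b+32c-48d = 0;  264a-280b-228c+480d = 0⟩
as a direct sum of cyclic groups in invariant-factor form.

rank_ℚ(R)=4; free=4−4=0
SNF(R) diag = [4, 8, 24, 48] → torsion [4, 8, 24, 48]

Answer: M ≅ ℤ/4 ⊕ ℤ/8 ⊕ ℤ/24 ⊕ ℤ/48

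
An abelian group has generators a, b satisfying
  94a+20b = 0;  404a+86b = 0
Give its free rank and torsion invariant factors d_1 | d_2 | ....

Answer: M ≅ ℤ/2 ⊕ ℤ/2

Derivation:
rank_ℚ(R)=2; free=2−2=0
SNF(R) diag = [2, 2] → torsion [2, 2]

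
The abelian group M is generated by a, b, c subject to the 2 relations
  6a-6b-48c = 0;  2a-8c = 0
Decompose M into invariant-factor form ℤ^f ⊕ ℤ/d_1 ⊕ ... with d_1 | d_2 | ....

Answer: M ≅ ℤ^1 ⊕ ℤ/2 ⊕ ℤ/6

Derivation:
rank_ℚ(R)=2; free=3−2=1
SNF(R) diag = [2, 6] → torsion [2, 6]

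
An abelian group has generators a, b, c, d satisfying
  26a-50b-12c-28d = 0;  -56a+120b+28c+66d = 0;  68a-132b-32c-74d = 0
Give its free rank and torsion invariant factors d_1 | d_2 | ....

rank_ℚ(R)=3; free=4−3=1
SNF(R) diag = [2, 2, 4] → torsion [2, 2, 4]

Answer: M ≅ ℤ^1 ⊕ ℤ/2 ⊕ ℤ/2 ⊕ ℤ/4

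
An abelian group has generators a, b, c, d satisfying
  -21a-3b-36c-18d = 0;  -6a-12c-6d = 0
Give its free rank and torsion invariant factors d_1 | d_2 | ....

Answer: M ≅ ℤ^2 ⊕ ℤ/3 ⊕ ℤ/6

Derivation:
rank_ℚ(R)=2; free=4−2=2
SNF(R) diag = [3, 6] → torsion [3, 6]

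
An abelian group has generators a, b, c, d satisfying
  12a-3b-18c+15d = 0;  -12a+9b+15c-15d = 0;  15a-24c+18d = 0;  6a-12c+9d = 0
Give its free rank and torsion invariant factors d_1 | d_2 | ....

Answer: M ≅ ℤ/3 ⊕ ℤ/3 ⊕ ℤ/3 ⊕ ℤ/3

Derivation:
rank_ℚ(R)=4; free=4−4=0
SNF(R) diag = [3, 3, 3, 3] → torsion [3, 3, 3, 3]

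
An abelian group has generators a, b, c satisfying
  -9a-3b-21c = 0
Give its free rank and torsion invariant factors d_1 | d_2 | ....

rank_ℚ(R)=1; free=3−1=2
SNF(R) diag = [3] → torsion [3]

Answer: M ≅ ℤ^2 ⊕ ℤ/3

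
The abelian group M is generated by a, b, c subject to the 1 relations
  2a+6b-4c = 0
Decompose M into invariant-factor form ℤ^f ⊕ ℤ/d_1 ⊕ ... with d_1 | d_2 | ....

Answer: M ≅ ℤ^2 ⊕ ℤ/2

Derivation:
rank_ℚ(R)=1; free=3−1=2
SNF(R) diag = [2] → torsion [2]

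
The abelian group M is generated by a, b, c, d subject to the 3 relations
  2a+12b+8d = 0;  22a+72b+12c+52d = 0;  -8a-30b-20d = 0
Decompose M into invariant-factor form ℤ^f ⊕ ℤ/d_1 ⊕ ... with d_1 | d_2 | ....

rank_ℚ(R)=3; free=4−3=1
SNF(R) diag = [2, 6, 12] → torsion [2, 6, 12]

Answer: M ≅ ℤ^1 ⊕ ℤ/2 ⊕ ℤ/6 ⊕ ℤ/12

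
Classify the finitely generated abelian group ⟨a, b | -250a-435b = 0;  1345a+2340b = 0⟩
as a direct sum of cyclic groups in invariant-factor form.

Answer: M ≅ ℤ/5 ⊕ ℤ/15

Derivation:
rank_ℚ(R)=2; free=2−2=0
SNF(R) diag = [5, 15] → torsion [5, 15]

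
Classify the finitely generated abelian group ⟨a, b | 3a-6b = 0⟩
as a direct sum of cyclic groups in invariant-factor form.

rank_ℚ(R)=1; free=2−1=1
SNF(R) diag = [3] → torsion [3]

Answer: M ≅ ℤ^1 ⊕ ℤ/3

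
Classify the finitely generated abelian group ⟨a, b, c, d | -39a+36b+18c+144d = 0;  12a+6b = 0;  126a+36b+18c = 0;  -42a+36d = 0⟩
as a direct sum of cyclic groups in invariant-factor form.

Answer: M ≅ ℤ/3 ⊕ ℤ/6 ⊕ ℤ/18 ⊕ ℤ/36

Derivation:
rank_ℚ(R)=4; free=4−4=0
SNF(R) diag = [3, 6, 18, 36] → torsion [3, 6, 18, 36]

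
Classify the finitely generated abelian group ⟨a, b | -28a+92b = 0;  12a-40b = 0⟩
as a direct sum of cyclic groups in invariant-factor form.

Answer: M ≅ ℤ/4 ⊕ ℤ/4

Derivation:
rank_ℚ(R)=2; free=2−2=0
SNF(R) diag = [4, 4] → torsion [4, 4]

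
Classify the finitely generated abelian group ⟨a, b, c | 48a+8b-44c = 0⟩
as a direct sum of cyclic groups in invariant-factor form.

rank_ℚ(R)=1; free=3−1=2
SNF(R) diag = [4] → torsion [4]

Answer: M ≅ ℤ^2 ⊕ ℤ/4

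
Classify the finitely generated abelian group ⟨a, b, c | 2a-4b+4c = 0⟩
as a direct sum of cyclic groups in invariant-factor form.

rank_ℚ(R)=1; free=3−1=2
SNF(R) diag = [2] → torsion [2]

Answer: M ≅ ℤ^2 ⊕ ℤ/2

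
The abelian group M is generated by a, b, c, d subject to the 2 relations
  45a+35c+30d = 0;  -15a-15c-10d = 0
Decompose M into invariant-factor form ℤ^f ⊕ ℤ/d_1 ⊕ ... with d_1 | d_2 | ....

Answer: M ≅ ℤ^2 ⊕ ℤ/5 ⊕ ℤ/10

Derivation:
rank_ℚ(R)=2; free=4−2=2
SNF(R) diag = [5, 10] → torsion [5, 10]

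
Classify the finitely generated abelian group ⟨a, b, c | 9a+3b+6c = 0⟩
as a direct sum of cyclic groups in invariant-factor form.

Answer: M ≅ ℤ^2 ⊕ ℤ/3

Derivation:
rank_ℚ(R)=1; free=3−1=2
SNF(R) diag = [3] → torsion [3]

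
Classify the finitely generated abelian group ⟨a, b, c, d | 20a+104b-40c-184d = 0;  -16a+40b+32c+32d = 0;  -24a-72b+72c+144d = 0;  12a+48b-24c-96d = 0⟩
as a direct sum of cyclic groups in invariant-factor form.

rank_ℚ(R)=4; free=4−4=0
SNF(R) diag = [4, 8, 24, 72] → torsion [4, 8, 24, 72]

Answer: M ≅ ℤ/4 ⊕ ℤ/8 ⊕ ℤ/24 ⊕ ℤ/72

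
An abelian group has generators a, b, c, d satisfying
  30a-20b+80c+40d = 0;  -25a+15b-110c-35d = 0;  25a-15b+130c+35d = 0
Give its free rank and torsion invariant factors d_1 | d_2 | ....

Answer: M ≅ ℤ^1 ⊕ ℤ/5 ⊕ ℤ/10 ⊕ ℤ/20

Derivation:
rank_ℚ(R)=3; free=4−3=1
SNF(R) diag = [5, 10, 20] → torsion [5, 10, 20]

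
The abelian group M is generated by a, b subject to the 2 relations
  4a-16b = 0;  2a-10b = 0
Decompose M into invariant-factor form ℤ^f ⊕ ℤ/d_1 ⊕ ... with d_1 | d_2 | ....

Answer: M ≅ ℤ/2 ⊕ ℤ/4

Derivation:
rank_ℚ(R)=2; free=2−2=0
SNF(R) diag = [2, 4] → torsion [2, 4]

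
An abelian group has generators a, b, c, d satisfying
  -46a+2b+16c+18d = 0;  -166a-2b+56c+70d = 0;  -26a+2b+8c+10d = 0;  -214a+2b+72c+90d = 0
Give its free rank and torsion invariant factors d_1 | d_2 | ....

Answer: M ≅ ℤ/2 ⊕ ℤ/4 ⊕ ℤ/8 ⊕ ℤ/16

Derivation:
rank_ℚ(R)=4; free=4−4=0
SNF(R) diag = [2, 4, 8, 16] → torsion [2, 4, 8, 16]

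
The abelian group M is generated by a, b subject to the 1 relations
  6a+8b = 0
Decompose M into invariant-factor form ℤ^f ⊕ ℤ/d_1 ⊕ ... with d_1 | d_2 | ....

Answer: M ≅ ℤ^1 ⊕ ℤ/2

Derivation:
rank_ℚ(R)=1; free=2−1=1
SNF(R) diag = [2] → torsion [2]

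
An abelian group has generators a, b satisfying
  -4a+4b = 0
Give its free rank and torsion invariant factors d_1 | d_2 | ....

Answer: M ≅ ℤ^1 ⊕ ℤ/4

Derivation:
rank_ℚ(R)=1; free=2−1=1
SNF(R) diag = [4] → torsion [4]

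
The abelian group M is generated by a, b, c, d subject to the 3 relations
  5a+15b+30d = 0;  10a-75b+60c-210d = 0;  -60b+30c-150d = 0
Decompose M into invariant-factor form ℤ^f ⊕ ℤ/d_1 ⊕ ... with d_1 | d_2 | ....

Answer: M ≅ ℤ^1 ⊕ ℤ/5 ⊕ ℤ/15 ⊕ ℤ/30

Derivation:
rank_ℚ(R)=3; free=4−3=1
SNF(R) diag = [5, 15, 30] → torsion [5, 15, 30]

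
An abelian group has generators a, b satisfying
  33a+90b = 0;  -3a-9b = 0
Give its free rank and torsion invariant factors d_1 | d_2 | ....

Answer: M ≅ ℤ/3 ⊕ ℤ/9

Derivation:
rank_ℚ(R)=2; free=2−2=0
SNF(R) diag = [3, 9] → torsion [3, 9]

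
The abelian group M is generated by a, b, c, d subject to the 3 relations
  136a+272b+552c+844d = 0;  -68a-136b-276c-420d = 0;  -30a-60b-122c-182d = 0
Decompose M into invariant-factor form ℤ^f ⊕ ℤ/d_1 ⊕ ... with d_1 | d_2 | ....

rank_ℚ(R)=3; free=4−3=1
SNF(R) diag = [2, 4, 8] → torsion [2, 4, 8]

Answer: M ≅ ℤ^1 ⊕ ℤ/2 ⊕ ℤ/4 ⊕ ℤ/8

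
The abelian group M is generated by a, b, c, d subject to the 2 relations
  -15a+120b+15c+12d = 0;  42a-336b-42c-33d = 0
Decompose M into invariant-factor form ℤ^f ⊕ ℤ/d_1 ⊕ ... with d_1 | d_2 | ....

Answer: M ≅ ℤ^2 ⊕ ℤ/3 ⊕ ℤ/3

Derivation:
rank_ℚ(R)=2; free=4−2=2
SNF(R) diag = [3, 3] → torsion [3, 3]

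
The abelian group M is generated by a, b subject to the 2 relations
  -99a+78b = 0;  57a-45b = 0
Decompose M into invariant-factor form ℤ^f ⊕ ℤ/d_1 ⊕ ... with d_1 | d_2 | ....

Answer: M ≅ ℤ/3 ⊕ ℤ/3

Derivation:
rank_ℚ(R)=2; free=2−2=0
SNF(R) diag = [3, 3] → torsion [3, 3]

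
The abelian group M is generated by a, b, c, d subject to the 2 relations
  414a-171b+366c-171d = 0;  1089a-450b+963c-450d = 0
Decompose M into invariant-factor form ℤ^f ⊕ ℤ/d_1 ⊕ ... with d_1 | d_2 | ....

rank_ℚ(R)=2; free=4−2=2
SNF(R) diag = [3, 9] → torsion [3, 9]

Answer: M ≅ ℤ^2 ⊕ ℤ/3 ⊕ ℤ/9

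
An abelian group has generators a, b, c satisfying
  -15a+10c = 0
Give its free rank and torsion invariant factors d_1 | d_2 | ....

Answer: M ≅ ℤ^2 ⊕ ℤ/5

Derivation:
rank_ℚ(R)=1; free=3−1=2
SNF(R) diag = [5] → torsion [5]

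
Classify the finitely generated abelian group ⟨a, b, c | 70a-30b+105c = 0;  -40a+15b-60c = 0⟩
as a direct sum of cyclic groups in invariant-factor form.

Answer: M ≅ ℤ^1 ⊕ ℤ/5 ⊕ ℤ/15

Derivation:
rank_ℚ(R)=2; free=3−2=1
SNF(R) diag = [5, 15] → torsion [5, 15]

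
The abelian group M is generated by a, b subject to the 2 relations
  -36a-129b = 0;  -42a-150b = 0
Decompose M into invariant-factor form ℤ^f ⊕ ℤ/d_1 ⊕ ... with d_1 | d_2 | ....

rank_ℚ(R)=2; free=2−2=0
SNF(R) diag = [3, 6] → torsion [3, 6]

Answer: M ≅ ℤ/3 ⊕ ℤ/6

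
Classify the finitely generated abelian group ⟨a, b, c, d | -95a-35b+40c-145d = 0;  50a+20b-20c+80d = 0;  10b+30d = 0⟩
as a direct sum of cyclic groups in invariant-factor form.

rank_ℚ(R)=3; free=4−3=1
SNF(R) diag = [5, 10, 20] → torsion [5, 10, 20]

Answer: M ≅ ℤ^1 ⊕ ℤ/5 ⊕ ℤ/10 ⊕ ℤ/20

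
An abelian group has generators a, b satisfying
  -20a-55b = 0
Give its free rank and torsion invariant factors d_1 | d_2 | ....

Answer: M ≅ ℤ^1 ⊕ ℤ/5

Derivation:
rank_ℚ(R)=1; free=2−1=1
SNF(R) diag = [5] → torsion [5]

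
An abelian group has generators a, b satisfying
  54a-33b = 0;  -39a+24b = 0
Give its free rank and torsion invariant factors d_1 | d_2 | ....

Answer: M ≅ ℤ/3 ⊕ ℤ/3

Derivation:
rank_ℚ(R)=2; free=2−2=0
SNF(R) diag = [3, 3] → torsion [3, 3]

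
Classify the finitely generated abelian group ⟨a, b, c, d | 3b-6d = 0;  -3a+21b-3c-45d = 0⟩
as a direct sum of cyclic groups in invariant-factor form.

rank_ℚ(R)=2; free=4−2=2
SNF(R) diag = [3, 3] → torsion [3, 3]

Answer: M ≅ ℤ^2 ⊕ ℤ/3 ⊕ ℤ/3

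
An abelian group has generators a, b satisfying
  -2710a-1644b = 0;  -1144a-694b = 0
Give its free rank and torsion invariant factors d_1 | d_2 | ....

Answer: M ≅ ℤ/2 ⊕ ℤ/2

Derivation:
rank_ℚ(R)=2; free=2−2=0
SNF(R) diag = [2, 2] → torsion [2, 2]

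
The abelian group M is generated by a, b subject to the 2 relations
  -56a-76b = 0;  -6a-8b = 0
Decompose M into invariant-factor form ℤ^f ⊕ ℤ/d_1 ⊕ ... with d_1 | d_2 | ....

rank_ℚ(R)=2; free=2−2=0
SNF(R) diag = [2, 4] → torsion [2, 4]

Answer: M ≅ ℤ/2 ⊕ ℤ/4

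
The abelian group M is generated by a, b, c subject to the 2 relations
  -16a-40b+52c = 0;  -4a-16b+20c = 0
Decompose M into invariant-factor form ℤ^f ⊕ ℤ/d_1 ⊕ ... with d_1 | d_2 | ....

Answer: M ≅ ℤ^1 ⊕ ℤ/4 ⊕ ℤ/4

Derivation:
rank_ℚ(R)=2; free=3−2=1
SNF(R) diag = [4, 4] → torsion [4, 4]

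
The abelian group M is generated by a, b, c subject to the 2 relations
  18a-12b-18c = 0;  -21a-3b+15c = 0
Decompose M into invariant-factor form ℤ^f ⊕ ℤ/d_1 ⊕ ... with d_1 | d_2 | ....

rank_ℚ(R)=2; free=3−2=1
SNF(R) diag = [3, 6] → torsion [3, 6]

Answer: M ≅ ℤ^1 ⊕ ℤ/3 ⊕ ℤ/6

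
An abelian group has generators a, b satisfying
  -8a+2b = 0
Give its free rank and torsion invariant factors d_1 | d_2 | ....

rank_ℚ(R)=1; free=2−1=1
SNF(R) diag = [2] → torsion [2]

Answer: M ≅ ℤ^1 ⊕ ℤ/2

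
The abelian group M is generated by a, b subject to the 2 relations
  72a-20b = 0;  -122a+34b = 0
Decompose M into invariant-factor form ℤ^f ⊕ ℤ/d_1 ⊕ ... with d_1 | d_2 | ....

Answer: M ≅ ℤ/2 ⊕ ℤ/4

Derivation:
rank_ℚ(R)=2; free=2−2=0
SNF(R) diag = [2, 4] → torsion [2, 4]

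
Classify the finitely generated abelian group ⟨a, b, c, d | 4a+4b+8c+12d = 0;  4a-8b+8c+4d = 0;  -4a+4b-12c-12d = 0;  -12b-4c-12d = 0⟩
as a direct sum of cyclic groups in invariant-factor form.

Answer: M ≅ ℤ/4 ⊕ ℤ/4 ⊕ ℤ/4 ⊕ ℤ/4

Derivation:
rank_ℚ(R)=4; free=4−4=0
SNF(R) diag = [4, 4, 4, 4] → torsion [4, 4, 4, 4]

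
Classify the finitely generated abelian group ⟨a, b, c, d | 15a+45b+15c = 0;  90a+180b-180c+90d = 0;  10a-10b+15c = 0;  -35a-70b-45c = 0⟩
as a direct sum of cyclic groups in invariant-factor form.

rank_ℚ(R)=4; free=4−4=0
SNF(R) diag = [5, 15, 45, 90] → torsion [5, 15, 45, 90]

Answer: M ≅ ℤ/5 ⊕ ℤ/15 ⊕ ℤ/45 ⊕ ℤ/90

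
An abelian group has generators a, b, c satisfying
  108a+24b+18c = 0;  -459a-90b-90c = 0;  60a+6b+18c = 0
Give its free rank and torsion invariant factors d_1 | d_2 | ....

Answer: M ≅ ℤ/3 ⊕ ℤ/6 ⊕ ℤ/18

Derivation:
rank_ℚ(R)=3; free=3−3=0
SNF(R) diag = [3, 6, 18] → torsion [3, 6, 18]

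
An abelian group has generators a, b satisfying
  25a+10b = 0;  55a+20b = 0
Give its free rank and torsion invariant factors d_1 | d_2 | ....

rank_ℚ(R)=2; free=2−2=0
SNF(R) diag = [5, 10] → torsion [5, 10]

Answer: M ≅ ℤ/5 ⊕ ℤ/10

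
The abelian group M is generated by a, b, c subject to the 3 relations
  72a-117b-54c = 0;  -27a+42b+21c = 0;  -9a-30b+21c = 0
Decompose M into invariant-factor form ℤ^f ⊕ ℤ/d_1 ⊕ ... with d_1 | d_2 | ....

rank_ℚ(R)=3; free=3−3=0
SNF(R) diag = [3, 9, 18] → torsion [3, 9, 18]

Answer: M ≅ ℤ/3 ⊕ ℤ/9 ⊕ ℤ/18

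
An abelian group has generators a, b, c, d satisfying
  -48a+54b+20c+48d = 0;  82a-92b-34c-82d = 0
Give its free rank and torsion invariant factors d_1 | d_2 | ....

Answer: M ≅ ℤ^2 ⊕ ℤ/2 ⊕ ℤ/2

Derivation:
rank_ℚ(R)=2; free=4−2=2
SNF(R) diag = [2, 2] → torsion [2, 2]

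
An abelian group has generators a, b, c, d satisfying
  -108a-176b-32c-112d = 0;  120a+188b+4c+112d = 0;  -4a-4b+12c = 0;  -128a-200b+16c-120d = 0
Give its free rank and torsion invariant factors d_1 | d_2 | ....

rank_ℚ(R)=4; free=4−4=0
SNF(R) diag = [4, 4, 8, 24] → torsion [4, 4, 8, 24]

Answer: M ≅ ℤ/4 ⊕ ℤ/4 ⊕ ℤ/8 ⊕ ℤ/24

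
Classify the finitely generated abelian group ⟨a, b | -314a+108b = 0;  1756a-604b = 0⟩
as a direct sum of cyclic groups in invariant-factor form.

Answer: M ≅ ℤ/2 ⊕ ℤ/4

Derivation:
rank_ℚ(R)=2; free=2−2=0
SNF(R) diag = [2, 4] → torsion [2, 4]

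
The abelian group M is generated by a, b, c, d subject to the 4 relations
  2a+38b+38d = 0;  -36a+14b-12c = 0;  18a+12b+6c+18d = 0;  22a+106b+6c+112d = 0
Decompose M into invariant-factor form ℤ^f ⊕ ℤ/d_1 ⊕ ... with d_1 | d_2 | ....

Answer: M ≅ ℤ/2 ⊕ ℤ/2 ⊕ ℤ/6 ⊕ ℤ/18

Derivation:
rank_ℚ(R)=4; free=4−4=0
SNF(R) diag = [2, 2, 6, 18] → torsion [2, 2, 6, 18]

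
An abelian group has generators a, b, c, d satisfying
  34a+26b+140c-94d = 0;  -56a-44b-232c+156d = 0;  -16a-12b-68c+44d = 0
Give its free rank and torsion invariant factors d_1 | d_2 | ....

rank_ℚ(R)=3; free=4−3=1
SNF(R) diag = [2, 4, 12] → torsion [2, 4, 12]

Answer: M ≅ ℤ^1 ⊕ ℤ/2 ⊕ ℤ/4 ⊕ ℤ/12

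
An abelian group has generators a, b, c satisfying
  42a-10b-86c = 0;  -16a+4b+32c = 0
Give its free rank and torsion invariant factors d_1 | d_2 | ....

Answer: M ≅ ℤ^1 ⊕ ℤ/2 ⊕ ℤ/4

Derivation:
rank_ℚ(R)=2; free=3−2=1
SNF(R) diag = [2, 4] → torsion [2, 4]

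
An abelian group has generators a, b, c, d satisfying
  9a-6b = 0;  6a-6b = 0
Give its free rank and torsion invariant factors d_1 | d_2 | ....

rank_ℚ(R)=2; free=4−2=2
SNF(R) diag = [3, 6] → torsion [3, 6]

Answer: M ≅ ℤ^2 ⊕ ℤ/3 ⊕ ℤ/6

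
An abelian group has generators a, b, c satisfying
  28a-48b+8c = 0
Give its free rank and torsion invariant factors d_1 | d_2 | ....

rank_ℚ(R)=1; free=3−1=2
SNF(R) diag = [4] → torsion [4]

Answer: M ≅ ℤ^2 ⊕ ℤ/4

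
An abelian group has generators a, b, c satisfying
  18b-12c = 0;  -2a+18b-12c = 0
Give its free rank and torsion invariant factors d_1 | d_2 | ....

rank_ℚ(R)=2; free=3−2=1
SNF(R) diag = [2, 6] → torsion [2, 6]

Answer: M ≅ ℤ^1 ⊕ ℤ/2 ⊕ ℤ/6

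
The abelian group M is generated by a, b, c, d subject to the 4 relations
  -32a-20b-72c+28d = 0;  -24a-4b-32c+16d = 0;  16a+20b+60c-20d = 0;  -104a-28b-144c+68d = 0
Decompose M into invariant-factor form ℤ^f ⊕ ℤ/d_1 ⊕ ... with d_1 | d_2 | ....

Answer: M ≅ ℤ/4 ⊕ ℤ/4 ⊕ ℤ/4 ⊕ ℤ/8

Derivation:
rank_ℚ(R)=4; free=4−4=0
SNF(R) diag = [4, 4, 4, 8] → torsion [4, 4, 4, 8]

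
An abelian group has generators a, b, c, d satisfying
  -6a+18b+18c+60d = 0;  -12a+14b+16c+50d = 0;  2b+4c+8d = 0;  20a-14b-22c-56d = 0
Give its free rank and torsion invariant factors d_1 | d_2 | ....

rank_ℚ(R)=4; free=4−4=0
SNF(R) diag = [2, 2, 6, 6] → torsion [2, 2, 6, 6]

Answer: M ≅ ℤ/2 ⊕ ℤ/2 ⊕ ℤ/6 ⊕ ℤ/6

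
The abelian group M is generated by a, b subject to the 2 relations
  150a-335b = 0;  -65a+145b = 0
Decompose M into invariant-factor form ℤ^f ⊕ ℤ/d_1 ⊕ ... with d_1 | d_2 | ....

rank_ℚ(R)=2; free=2−2=0
SNF(R) diag = [5, 5] → torsion [5, 5]

Answer: M ≅ ℤ/5 ⊕ ℤ/5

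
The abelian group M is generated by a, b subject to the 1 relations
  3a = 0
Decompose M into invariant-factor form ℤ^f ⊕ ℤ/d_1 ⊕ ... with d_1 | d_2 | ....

Answer: M ≅ ℤ^1 ⊕ ℤ/3

Derivation:
rank_ℚ(R)=1; free=2−1=1
SNF(R) diag = [3] → torsion [3]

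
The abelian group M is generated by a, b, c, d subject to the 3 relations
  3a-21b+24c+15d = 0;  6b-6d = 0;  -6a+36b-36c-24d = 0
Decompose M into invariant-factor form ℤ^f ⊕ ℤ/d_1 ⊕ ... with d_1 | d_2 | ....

rank_ℚ(R)=3; free=4−3=1
SNF(R) diag = [3, 6, 12] → torsion [3, 6, 12]

Answer: M ≅ ℤ^1 ⊕ ℤ/3 ⊕ ℤ/6 ⊕ ℤ/12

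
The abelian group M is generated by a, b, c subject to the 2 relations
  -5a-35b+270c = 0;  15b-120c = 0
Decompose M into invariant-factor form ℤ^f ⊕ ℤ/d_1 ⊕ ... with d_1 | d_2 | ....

rank_ℚ(R)=2; free=3−2=1
SNF(R) diag = [5, 15] → torsion [5, 15]

Answer: M ≅ ℤ^1 ⊕ ℤ/5 ⊕ ℤ/15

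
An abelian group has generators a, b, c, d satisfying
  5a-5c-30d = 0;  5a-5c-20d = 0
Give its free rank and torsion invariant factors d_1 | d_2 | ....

Answer: M ≅ ℤ^2 ⊕ ℤ/5 ⊕ ℤ/10

Derivation:
rank_ℚ(R)=2; free=4−2=2
SNF(R) diag = [5, 10] → torsion [5, 10]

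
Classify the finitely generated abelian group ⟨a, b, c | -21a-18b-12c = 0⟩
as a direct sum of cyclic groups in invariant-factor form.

rank_ℚ(R)=1; free=3−1=2
SNF(R) diag = [3] → torsion [3]

Answer: M ≅ ℤ^2 ⊕ ℤ/3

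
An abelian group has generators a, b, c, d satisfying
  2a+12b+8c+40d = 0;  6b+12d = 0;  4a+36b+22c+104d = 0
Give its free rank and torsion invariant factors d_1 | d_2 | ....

rank_ℚ(R)=3; free=4−3=1
SNF(R) diag = [2, 6, 6] → torsion [2, 6, 6]

Answer: M ≅ ℤ^1 ⊕ ℤ/2 ⊕ ℤ/6 ⊕ ℤ/6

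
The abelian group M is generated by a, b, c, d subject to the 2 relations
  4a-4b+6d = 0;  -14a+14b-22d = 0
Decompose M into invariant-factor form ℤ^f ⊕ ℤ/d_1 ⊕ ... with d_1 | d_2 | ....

Answer: M ≅ ℤ^2 ⊕ ℤ/2 ⊕ ℤ/2

Derivation:
rank_ℚ(R)=2; free=4−2=2
SNF(R) diag = [2, 2] → torsion [2, 2]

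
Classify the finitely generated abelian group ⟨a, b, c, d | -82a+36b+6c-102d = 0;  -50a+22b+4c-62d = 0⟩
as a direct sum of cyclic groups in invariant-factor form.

rank_ℚ(R)=2; free=4−2=2
SNF(R) diag = [2, 2] → torsion [2, 2]

Answer: M ≅ ℤ^2 ⊕ ℤ/2 ⊕ ℤ/2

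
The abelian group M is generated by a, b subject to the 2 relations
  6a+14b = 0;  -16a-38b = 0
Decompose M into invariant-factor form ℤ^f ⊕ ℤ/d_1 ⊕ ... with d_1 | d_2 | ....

rank_ℚ(R)=2; free=2−2=0
SNF(R) diag = [2, 2] → torsion [2, 2]

Answer: M ≅ ℤ/2 ⊕ ℤ/2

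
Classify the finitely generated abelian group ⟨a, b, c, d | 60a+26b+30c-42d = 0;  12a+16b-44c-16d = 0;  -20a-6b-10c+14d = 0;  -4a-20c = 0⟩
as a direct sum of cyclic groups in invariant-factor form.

rank_ℚ(R)=4; free=4−4=0
SNF(R) diag = [2, 4, 8, 8] → torsion [2, 4, 8, 8]

Answer: M ≅ ℤ/2 ⊕ ℤ/4 ⊕ ℤ/8 ⊕ ℤ/8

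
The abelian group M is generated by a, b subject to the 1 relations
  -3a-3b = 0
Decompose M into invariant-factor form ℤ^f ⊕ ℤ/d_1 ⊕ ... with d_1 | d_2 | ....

Answer: M ≅ ℤ^1 ⊕ ℤ/3

Derivation:
rank_ℚ(R)=1; free=2−1=1
SNF(R) diag = [3] → torsion [3]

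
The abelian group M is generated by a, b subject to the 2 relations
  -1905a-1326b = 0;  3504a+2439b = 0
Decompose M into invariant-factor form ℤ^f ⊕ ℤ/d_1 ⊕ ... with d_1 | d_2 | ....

Answer: M ≅ ℤ/3 ⊕ ℤ/3

Derivation:
rank_ℚ(R)=2; free=2−2=0
SNF(R) diag = [3, 3] → torsion [3, 3]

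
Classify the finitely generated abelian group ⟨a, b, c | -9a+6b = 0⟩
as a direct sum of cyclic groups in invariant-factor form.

rank_ℚ(R)=1; free=3−1=2
SNF(R) diag = [3] → torsion [3]

Answer: M ≅ ℤ^2 ⊕ ℤ/3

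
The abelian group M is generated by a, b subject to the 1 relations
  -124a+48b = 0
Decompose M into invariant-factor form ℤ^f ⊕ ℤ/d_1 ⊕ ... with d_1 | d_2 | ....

Answer: M ≅ ℤ^1 ⊕ ℤ/4

Derivation:
rank_ℚ(R)=1; free=2−1=1
SNF(R) diag = [4] → torsion [4]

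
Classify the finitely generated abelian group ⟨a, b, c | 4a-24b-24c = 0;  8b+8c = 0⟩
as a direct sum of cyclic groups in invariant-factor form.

Answer: M ≅ ℤ^1 ⊕ ℤ/4 ⊕ ℤ/8

Derivation:
rank_ℚ(R)=2; free=3−2=1
SNF(R) diag = [4, 8] → torsion [4, 8]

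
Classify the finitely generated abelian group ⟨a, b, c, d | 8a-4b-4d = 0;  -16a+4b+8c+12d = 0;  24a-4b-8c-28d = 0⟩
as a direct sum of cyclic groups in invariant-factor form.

rank_ℚ(R)=3; free=4−3=1
SNF(R) diag = [4, 8, 8] → torsion [4, 8, 8]

Answer: M ≅ ℤ^1 ⊕ ℤ/4 ⊕ ℤ/8 ⊕ ℤ/8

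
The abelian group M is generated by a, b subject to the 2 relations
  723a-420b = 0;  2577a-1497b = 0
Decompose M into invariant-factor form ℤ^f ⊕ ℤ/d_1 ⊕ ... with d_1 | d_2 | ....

Answer: M ≅ ℤ/3 ⊕ ℤ/3

Derivation:
rank_ℚ(R)=2; free=2−2=0
SNF(R) diag = [3, 3] → torsion [3, 3]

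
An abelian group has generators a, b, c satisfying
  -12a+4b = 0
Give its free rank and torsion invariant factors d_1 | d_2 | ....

Answer: M ≅ ℤ^2 ⊕ ℤ/4

Derivation:
rank_ℚ(R)=1; free=3−1=2
SNF(R) diag = [4] → torsion [4]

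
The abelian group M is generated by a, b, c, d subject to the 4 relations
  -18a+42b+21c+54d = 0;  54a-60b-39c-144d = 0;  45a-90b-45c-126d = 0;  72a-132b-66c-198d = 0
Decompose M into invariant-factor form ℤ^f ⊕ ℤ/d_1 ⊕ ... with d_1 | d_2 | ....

Answer: M ≅ ℤ/3 ⊕ ℤ/9 ⊕ ℤ/18 ⊕ ℤ/18

Derivation:
rank_ℚ(R)=4; free=4−4=0
SNF(R) diag = [3, 9, 18, 18] → torsion [3, 9, 18, 18]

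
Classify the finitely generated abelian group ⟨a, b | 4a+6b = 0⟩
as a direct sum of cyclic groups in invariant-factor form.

rank_ℚ(R)=1; free=2−1=1
SNF(R) diag = [2] → torsion [2]

Answer: M ≅ ℤ^1 ⊕ ℤ/2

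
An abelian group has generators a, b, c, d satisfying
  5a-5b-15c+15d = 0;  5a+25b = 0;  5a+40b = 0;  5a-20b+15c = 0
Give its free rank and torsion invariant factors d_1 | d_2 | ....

rank_ℚ(R)=4; free=4−4=0
SNF(R) diag = [5, 15, 15, 15] → torsion [5, 15, 15, 15]

Answer: M ≅ ℤ/5 ⊕ ℤ/15 ⊕ ℤ/15 ⊕ ℤ/15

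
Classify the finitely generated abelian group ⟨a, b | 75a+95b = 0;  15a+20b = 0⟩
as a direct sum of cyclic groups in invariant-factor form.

rank_ℚ(R)=2; free=2−2=0
SNF(R) diag = [5, 15] → torsion [5, 15]

Answer: M ≅ ℤ/5 ⊕ ℤ/15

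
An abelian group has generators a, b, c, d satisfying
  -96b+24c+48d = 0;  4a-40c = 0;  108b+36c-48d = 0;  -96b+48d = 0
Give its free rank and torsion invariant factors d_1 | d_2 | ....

Answer: M ≅ ℤ/4 ⊕ ℤ/12 ⊕ ℤ/24 ⊕ ℤ/48

Derivation:
rank_ℚ(R)=4; free=4−4=0
SNF(R) diag = [4, 12, 24, 48] → torsion [4, 12, 24, 48]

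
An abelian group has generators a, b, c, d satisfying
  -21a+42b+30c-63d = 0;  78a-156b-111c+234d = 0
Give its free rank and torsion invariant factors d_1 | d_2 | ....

rank_ℚ(R)=2; free=4−2=2
SNF(R) diag = [3, 3] → torsion [3, 3]

Answer: M ≅ ℤ^2 ⊕ ℤ/3 ⊕ ℤ/3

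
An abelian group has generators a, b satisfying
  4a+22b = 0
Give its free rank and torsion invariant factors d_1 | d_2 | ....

Answer: M ≅ ℤ^1 ⊕ ℤ/2

Derivation:
rank_ℚ(R)=1; free=2−1=1
SNF(R) diag = [2] → torsion [2]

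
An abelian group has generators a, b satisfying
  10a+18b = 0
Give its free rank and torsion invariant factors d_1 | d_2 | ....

rank_ℚ(R)=1; free=2−1=1
SNF(R) diag = [2] → torsion [2]

Answer: M ≅ ℤ^1 ⊕ ℤ/2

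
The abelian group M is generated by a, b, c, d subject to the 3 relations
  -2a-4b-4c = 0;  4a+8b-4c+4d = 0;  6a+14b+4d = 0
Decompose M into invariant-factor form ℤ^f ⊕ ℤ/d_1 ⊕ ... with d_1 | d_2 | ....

rank_ℚ(R)=3; free=4−3=1
SNF(R) diag = [2, 2, 4] → torsion [2, 2, 4]

Answer: M ≅ ℤ^1 ⊕ ℤ/2 ⊕ ℤ/2 ⊕ ℤ/4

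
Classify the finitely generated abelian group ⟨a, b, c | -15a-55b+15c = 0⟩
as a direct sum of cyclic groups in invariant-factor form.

rank_ℚ(R)=1; free=3−1=2
SNF(R) diag = [5] → torsion [5]

Answer: M ≅ ℤ^2 ⊕ ℤ/5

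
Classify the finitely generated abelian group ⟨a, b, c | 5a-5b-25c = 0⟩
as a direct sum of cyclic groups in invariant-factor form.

rank_ℚ(R)=1; free=3−1=2
SNF(R) diag = [5] → torsion [5]

Answer: M ≅ ℤ^2 ⊕ ℤ/5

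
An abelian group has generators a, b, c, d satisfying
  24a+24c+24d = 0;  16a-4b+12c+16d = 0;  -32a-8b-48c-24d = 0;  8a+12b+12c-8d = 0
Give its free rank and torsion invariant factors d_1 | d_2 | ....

rank_ℚ(R)=4; free=4−4=0
SNF(R) diag = [4, 8, 24, 24] → torsion [4, 8, 24, 24]

Answer: M ≅ ℤ/4 ⊕ ℤ/8 ⊕ ℤ/24 ⊕ ℤ/24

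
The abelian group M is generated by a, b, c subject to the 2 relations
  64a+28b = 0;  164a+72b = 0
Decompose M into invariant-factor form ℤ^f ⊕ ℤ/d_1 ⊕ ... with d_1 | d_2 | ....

Answer: M ≅ ℤ^1 ⊕ ℤ/4 ⊕ ℤ/4

Derivation:
rank_ℚ(R)=2; free=3−2=1
SNF(R) diag = [4, 4] → torsion [4, 4]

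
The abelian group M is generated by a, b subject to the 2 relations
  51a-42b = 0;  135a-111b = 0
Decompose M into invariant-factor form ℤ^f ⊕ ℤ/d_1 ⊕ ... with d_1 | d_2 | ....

rank_ℚ(R)=2; free=2−2=0
SNF(R) diag = [3, 3] → torsion [3, 3]

Answer: M ≅ ℤ/3 ⊕ ℤ/3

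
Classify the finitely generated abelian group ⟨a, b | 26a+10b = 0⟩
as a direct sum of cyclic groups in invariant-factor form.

rank_ℚ(R)=1; free=2−1=1
SNF(R) diag = [2] → torsion [2]

Answer: M ≅ ℤ^1 ⊕ ℤ/2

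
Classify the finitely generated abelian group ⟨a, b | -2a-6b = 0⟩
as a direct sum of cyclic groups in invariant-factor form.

rank_ℚ(R)=1; free=2−1=1
SNF(R) diag = [2] → torsion [2]

Answer: M ≅ ℤ^1 ⊕ ℤ/2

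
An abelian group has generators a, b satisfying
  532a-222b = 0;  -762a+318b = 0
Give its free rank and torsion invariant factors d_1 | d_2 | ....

Answer: M ≅ ℤ/2 ⊕ ℤ/6

Derivation:
rank_ℚ(R)=2; free=2−2=0
SNF(R) diag = [2, 6] → torsion [2, 6]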